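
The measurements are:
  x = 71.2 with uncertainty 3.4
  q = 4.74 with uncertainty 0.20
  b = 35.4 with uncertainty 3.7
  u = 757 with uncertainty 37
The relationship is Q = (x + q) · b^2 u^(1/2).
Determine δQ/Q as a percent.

Let w = x + q = 75.9. δw = √(δx² + δq²) = √(11.6 + 0.0400) = 3.41, so δw/w = 0.0448.
Q is then a monomial in w, b, u:
δQ/Q = √((δw/w)² + (2·δb/b)² + (½·δu/u)²) = √(0.00201 + 0.0437 + 0.000597) = 0.215

21.5%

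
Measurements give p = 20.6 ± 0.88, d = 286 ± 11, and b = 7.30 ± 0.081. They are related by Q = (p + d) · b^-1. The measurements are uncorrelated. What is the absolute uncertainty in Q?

Let u = p + d = 307. δu = √(δp² + δd²) = √(0.774 + 121) = 11.0, so δu/u = 0.0360.
Q is then a monomial in u, b:
δQ/Q = √((δu/u)² + (-1·δb/b)²) = √(0.00130 + 0.000123) = 0.0377
Q = 42.0, so δQ = 0.0377 × 42.0 = 1.58.

1.58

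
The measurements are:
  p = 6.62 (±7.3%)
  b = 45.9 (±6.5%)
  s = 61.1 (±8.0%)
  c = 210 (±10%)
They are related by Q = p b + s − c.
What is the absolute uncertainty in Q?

36.7

Let w = p·b = 304. δw/w = √((1·δp/p)² + (1·δb/b)²) = √(0.00533 + 0.00423) = 0.0977, so δw = 29.7.
Q = w + s − c: δQ = √(δw² + δs² + δc²) = √(882 + 23.9 + 441) = 36.7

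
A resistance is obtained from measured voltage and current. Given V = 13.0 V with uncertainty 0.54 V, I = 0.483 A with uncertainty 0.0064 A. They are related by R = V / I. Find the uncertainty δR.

Relative error in a monomial: (δR/R)² = Σ (nᵢ · δxᵢ/xᵢ)².
  (1·δV/V)² = (1×0.0415)² = 0.00173;  (-1·δI/I)² = (-1×0.0133)² = 0.000176
δR/R = √(0.00190) = 0.0436
R = 26.9 Ω, so δR = 0.0436 × 26.9 = 1.17 Ω.

1.17 Ω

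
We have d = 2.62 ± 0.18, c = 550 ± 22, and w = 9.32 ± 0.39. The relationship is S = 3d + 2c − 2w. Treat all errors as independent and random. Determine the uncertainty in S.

44.0

Sums and differences: (δS)² = Σ (cᵢ δxᵢ)².
  (3·δd)² = 0.292;  (2·δc)² = 1940;  (2·δw)² = 0.608
δS = √(1940) = 44.0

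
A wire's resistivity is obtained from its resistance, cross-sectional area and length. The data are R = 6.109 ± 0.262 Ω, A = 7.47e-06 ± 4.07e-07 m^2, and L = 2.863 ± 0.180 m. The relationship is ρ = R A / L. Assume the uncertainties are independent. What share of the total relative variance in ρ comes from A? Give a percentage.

(δρ/ρ)² = (1·δR/R)² + (1·δA/A)² + (-1·δL/L)²
  R term: (1×0.0429)² = 0.00184
  A term: (1×0.0545)² = 0.00297
  L term: (-1×0.0629)² = 0.00395
Total = 0.00876. Share from A = 0.00297/0.00876 = 0.339.

33.9%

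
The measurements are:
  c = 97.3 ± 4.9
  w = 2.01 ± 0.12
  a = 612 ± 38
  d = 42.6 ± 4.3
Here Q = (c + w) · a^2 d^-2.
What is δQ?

Let u = c + w = 99.3. δu = √(δc² + δw²) = √(24.0 + 0.0144) = 4.90, so δu/u = 0.0494.
Q is then a monomial in u, a, d:
δQ/Q = √((δu/u)² + (2·δa/a)² + (-2·δd/d)²) = √(0.00244 + 0.0154 + 0.0408) = 0.242
Q = 20500, so δQ = 0.242 × 20500 = 4960.

4960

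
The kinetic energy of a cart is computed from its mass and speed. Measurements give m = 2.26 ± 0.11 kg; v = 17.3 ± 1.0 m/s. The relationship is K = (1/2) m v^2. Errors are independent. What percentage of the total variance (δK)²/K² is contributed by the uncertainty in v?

84.9%

(δK/K)² = (1·δm/m)² + (2·δv/v)²
  m term: (1×0.0487)² = 0.00237
  v term: (2×0.0578)² = 0.0134
Total = 0.0157. Share from v = 0.0134/0.0157 = 0.849.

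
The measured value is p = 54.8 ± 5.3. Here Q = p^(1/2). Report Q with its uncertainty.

Q ∝ p^(1/2), so δQ/Q = |½| · δp/p = 0.5 × 0.0967 = 0.0484.
Q = 7.40, so δQ = 0.0484 × 7.40 = 0.358.

7.40 ± 0.358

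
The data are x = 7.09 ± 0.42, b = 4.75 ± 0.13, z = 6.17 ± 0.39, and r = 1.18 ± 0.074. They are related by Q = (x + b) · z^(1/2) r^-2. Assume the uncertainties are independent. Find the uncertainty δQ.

Let u = x + b = 11.8. δu = √(δx² + δb²) = √(0.176 + 0.0169) = 0.440, so δu/u = 0.0371.
Q is then a monomial in u, z, r:
δQ/Q = √((δu/u)² + (½·δz/z)² + (-2·δr/r)²) = √(0.00138 + 0.000999 + 0.0157) = 0.135
Q = 21.1, so δQ = 0.135 × 21.1 = 2.84.

2.84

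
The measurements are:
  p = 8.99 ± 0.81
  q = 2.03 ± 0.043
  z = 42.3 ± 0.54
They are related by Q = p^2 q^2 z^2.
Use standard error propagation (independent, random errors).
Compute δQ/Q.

Products/powers → add relative errors in quadrature, weighted by exponent:
  (2·δp/p)² = (2×0.0901)² = 0.0325;  (2·δq/q)² = (2×0.0212)² = 0.00179;  (2·δz/z)² = (2×0.0128)² = 0.000652
δQ/Q = √(0.0349) = 0.187

0.187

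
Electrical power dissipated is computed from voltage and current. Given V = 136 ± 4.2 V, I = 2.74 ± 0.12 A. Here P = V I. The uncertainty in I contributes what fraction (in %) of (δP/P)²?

(δP/P)² = (1·δV/V)² + (1·δI/I)²
  V term: (1×0.0309)² = 0.000954
  I term: (1×0.0438)² = 0.00192
Total = 0.00287. Share from I = 0.00192/0.00287 = 0.668.

66.8%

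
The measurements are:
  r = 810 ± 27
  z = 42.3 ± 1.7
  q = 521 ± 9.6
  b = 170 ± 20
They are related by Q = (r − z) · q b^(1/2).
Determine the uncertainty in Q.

Let u = r − z = 768. δu = √(δr² + δz²) = √(729 + 2.89) = 27.1, so δu/u = 0.0352.
Q is then a monomial in u, q, b:
δQ/Q = √((δu/u)² + (1·δq/q)² + (½·δb/b)²) = √(0.00124 + 0.000340 + 0.00346) = 0.0710
Q = 5.21e+06, so δQ = 0.0710 × 5.21e+06 = 3.7e+05.

3.7e+05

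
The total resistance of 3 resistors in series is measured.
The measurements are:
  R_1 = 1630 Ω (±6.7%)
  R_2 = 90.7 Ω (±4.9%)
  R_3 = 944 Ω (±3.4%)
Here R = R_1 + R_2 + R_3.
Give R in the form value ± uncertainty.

Absolute uncertainties add in quadrature for a linear combination:
  (δR_1)² = 11900;  (δR_2)² = 19.8;  (δR_3)² = 1030
δR = √(13000) = 114 Ω
R = 2660 Ω.

2660 ± 114 Ω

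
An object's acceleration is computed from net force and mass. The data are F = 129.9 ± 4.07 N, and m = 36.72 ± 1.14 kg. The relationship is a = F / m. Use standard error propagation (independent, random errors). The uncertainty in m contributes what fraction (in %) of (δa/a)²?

(δa/a)² = (1·δF/F)² + (-1·δm/m)²
  F term: (1×0.0313)² = 0.000982
  m term: (-1×0.0310)² = 0.000964
Total = 0.00195. Share from m = 0.000964/0.00195 = 0.495.

49.5%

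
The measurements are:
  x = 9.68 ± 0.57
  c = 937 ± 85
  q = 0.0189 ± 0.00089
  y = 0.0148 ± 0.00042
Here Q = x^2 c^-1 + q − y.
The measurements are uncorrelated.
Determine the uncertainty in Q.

Let p = x^2·c^-1 = 0.100. δp/p = √((2·δx/x)² + (-1·δc/c)²) = √(0.0139 + 0.00823) = 0.149, so δp = 0.0149.
Q = p + q − y: δQ = √(δp² + δq² + δy²) = √(0.000221 + 7.92e-07 + 1.76e-07) = 0.0149

0.0149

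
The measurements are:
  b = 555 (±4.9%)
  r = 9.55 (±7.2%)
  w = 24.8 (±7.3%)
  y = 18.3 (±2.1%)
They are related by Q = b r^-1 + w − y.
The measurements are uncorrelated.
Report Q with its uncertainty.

Let p = b·r^-1 = 58.1. δp/p = √((1·δb/b)² + (-1·δr/r)²) = √(0.00240 + 0.00518) = 0.0871, so δp = 5.06.
Q = p + w − y: δQ = √(δp² + δw² + δy²) = √(25.6 + 3.28 + 0.148) = 5.39
Q = 64.6.

64.6 ± 5.39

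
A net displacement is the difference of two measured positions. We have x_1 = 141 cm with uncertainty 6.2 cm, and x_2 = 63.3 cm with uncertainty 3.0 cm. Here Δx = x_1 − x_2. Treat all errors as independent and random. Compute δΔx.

Sums and differences: (δΔx)² = Σ (cᵢ δxᵢ)².
  (δx_1)² = 38.4;  (δx_2)² = 9.00
δΔx = √(47.4) = 6.89 cm

6.89 cm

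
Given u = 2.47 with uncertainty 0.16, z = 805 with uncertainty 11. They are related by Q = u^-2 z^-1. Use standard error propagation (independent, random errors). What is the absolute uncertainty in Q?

Relative error in a monomial: (δQ/Q)² = Σ (nᵢ · δxᵢ/xᵢ)².
  (-2·δu/u)² = (-2×0.0648)² = 0.0168;  (-1·δz/z)² = (-1×0.0137)² = 0.000187
δQ/Q = √(0.0170) = 0.130
Q = 0.000204, so δQ = 0.130 × 0.000204 = 2.65e-05.

2.65e-05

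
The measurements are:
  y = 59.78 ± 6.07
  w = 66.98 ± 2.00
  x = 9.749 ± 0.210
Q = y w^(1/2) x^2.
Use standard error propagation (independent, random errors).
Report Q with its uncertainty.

46500 ± 5180

Relative error in a monomial: (δQ/Q)² = Σ (nᵢ · δxᵢ/xᵢ)².
  (1·δy/y)² = (1×0.102)² = 0.0103;  (½·δw/w)² = (0.5×0.0299)² = 0.000223;  (2·δx/x)² = (2×0.0215)² = 0.00186
δQ/Q = √(0.0124) = 0.111
Q = 46500, so δQ = 0.111 × 46500 = 5180.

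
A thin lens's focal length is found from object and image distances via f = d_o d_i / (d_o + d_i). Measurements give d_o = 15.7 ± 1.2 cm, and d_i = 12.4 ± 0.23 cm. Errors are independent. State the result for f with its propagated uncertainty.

∂f/∂d_o = (d_i/(d_o+d_i))² = 0.195;  ∂f/∂d_i = (d_o/(d_o+d_i))² = 0.312
δf = √((∂f/∂d_o · δd_o)² + (∂f/∂d_i · δd_i)²) = √(0.0546 + 0.00516) = 0.244 cm
f = 6.93 cm.

6.93 ± 0.244 cm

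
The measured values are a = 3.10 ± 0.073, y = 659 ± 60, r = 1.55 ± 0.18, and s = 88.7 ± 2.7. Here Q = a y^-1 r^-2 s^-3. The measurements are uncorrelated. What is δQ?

7.48e-10

Since Q is a product/quotient, work with relative uncertainties:
  (1·δa/a)² = (1×0.0235)² = 0.000555;  (-1·δy/y)² = (-1×0.0910)² = 0.00829;  (-2·δr/r)² = (-2×0.116)² = 0.0539;  (-3·δs/s)² = (-3×0.0304)² = 0.00834
δQ/Q = √(0.0711) = 0.267
Q = 2.81e-09, so δQ = 0.267 × 2.81e-09 = 7.48e-10.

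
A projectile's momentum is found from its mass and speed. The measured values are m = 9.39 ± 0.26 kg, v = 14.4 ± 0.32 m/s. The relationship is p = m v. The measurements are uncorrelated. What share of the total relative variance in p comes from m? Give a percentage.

(δp/p)² = (1·δm/m)² + (1·δv/v)²
  m term: (1×0.0277)² = 0.000767
  v term: (1×0.0222)² = 0.000494
Total = 0.00126. Share from m = 0.000767/0.00126 = 0.608.

60.8%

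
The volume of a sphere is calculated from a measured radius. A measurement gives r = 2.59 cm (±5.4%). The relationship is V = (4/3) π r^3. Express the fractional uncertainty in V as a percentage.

16.2%

Since V is a product/quotient, work with relative uncertainties:
  (3·δr/r)² = (3×0.0540)² = 0.0262
δV/V = √(0.0262) = 0.162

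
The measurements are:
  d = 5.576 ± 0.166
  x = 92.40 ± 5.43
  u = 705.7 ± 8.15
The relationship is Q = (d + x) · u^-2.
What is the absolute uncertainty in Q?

1.18e-05

Let w = d + x = 97.98. δw = √(δd² + δx²) = √(0.0276 + 29.5) = 5.43, so δw/w = 0.0554.
Q is then a monomial in w, u:
δQ/Q = √((δw/w)² + (-2·δu/u)²) = √(0.00307 + 0.000534) = 0.0601
Q = 0.0001967, so δQ = 0.0601 × 0.0001967 = 1.18e-05.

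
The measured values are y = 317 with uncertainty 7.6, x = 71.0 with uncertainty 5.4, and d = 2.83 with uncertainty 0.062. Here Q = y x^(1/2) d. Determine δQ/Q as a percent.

5.00%

Since Q is a product/quotient, work with relative uncertainties:
  (1·δy/y)² = (1×0.0240)² = 0.000575;  (½·δx/x)² = (0.5×0.0761)² = 0.00145;  (1·δd/d)² = (1×0.0219)² = 0.000480
δQ/Q = √(0.00250) = 0.0500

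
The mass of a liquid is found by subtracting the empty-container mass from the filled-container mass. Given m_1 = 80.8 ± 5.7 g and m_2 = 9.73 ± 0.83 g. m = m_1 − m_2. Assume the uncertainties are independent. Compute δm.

For a sum/difference, combine absolute errors in quadrature:
  (δm_1)² = 32.5;  (δm_2)² = 0.689
δm = √(33.2) = 5.76 g

5.76 g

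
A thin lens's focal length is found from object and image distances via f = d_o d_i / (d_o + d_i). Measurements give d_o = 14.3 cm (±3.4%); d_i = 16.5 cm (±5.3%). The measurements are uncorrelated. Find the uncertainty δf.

0.235 cm

∂f/∂d_o = (d_i/(d_o+d_i))² = 0.287;  ∂f/∂d_i = (d_o/(d_o+d_i))² = 0.216
δf = √((∂f/∂d_o · δd_o)² + (∂f/∂d_i · δd_i)²) = √(0.0195 + 0.0355) = 0.235 cm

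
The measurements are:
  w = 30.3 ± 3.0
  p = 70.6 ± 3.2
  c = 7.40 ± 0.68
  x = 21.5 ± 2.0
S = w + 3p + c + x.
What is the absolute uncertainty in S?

Absolute uncertainties add in quadrature for a linear combination:
  (δw)² = 9.00;  (3·δp)² = 92.2;  (δc)² = 0.462;  (δx)² = 4.00
δS = √(106) = 10.3

10.3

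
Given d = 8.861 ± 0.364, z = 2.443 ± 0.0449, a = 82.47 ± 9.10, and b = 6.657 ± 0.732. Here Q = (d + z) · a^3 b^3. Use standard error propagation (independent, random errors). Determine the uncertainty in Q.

Let u = d + z = 11.30. δu = √(δd² + δz²) = √(0.132 + 0.00202) = 0.367, so δu/u = 0.0324.
Q is then a monomial in u, a, b:
δQ/Q = √((δu/u)² + (3·δa/a)² + (3·δb/b)²) = √(0.00105 + 0.110 + 0.109) = 0.468
Q = 1.87e+09, so δQ = 0.468 × 1.87e+09 = 8.76e+08.

8.76e+08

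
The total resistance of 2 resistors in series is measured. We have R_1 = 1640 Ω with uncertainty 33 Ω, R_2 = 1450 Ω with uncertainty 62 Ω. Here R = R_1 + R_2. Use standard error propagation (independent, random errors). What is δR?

R is a linear combination, so absolute uncertainties add in quadrature:
  (δR_1)² = 1090;  (δR_2)² = 3840
δR = √(4930) = 70.2 Ω

70.2 Ω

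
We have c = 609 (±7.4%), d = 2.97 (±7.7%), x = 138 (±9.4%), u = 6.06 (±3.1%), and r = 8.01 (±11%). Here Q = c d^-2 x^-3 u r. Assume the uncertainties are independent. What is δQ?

0.000445

Products/powers → add relative errors in quadrature, weighted by exponent:
  (1·δc/c)² = (1×0.0740)² = 0.00548;  (-2·δd/d)² = (-2×0.0770)² = 0.0237;  (-3·δx/x)² = (-3×0.0940)² = 0.0795;  (1·δu/u)² = (1×0.0310)² = 0.000961;  (1·δr/r)² = (1×0.110)² = 0.0121
δQ/Q = √(0.122) = 0.349
Q = 0.00128, so δQ = 0.349 × 0.00128 = 0.000445.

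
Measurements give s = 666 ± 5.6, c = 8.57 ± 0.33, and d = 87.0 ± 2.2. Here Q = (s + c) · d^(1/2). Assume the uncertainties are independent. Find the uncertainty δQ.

95.2

Let u = s + c = 675. δu = √(δs² + δc²) = √(31.4 + 0.109) = 5.61, so δu/u = 0.00832.
Q is then a monomial in u, d:
δQ/Q = √((δu/u)² + (½·δd/d)²) = √(6.92e-05 + 0.000160) = 0.0151
Q = 6290, so δQ = 0.0151 × 6290 = 95.2.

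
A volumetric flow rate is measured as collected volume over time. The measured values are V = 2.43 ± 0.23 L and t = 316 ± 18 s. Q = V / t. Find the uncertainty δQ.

Relative error in a monomial: (δQ/Q)² = Σ (nᵢ · δxᵢ/xᵢ)².
  (1·δV/V)² = (1×0.0947)² = 0.00896;  (-1·δt/t)² = (-1×0.0570)² = 0.00324
δQ/Q = √(0.0122) = 0.110
Q = 0.00769 L/s, so δQ = 0.110 × 0.00769 = 0.000849 L/s.

0.000849 L/s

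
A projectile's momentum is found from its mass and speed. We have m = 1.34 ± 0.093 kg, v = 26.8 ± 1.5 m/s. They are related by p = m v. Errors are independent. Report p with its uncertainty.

p is a product of powers, so relative uncertainties combine in quadrature:
  (1·δm/m)² = (1×0.0694)² = 0.00482;  (1·δv/v)² = (1×0.0560)² = 0.00313
δp/p = √(0.00795) = 0.0892
p = 35.9 kg·m/s, so δp = 0.0892 × 35.9 = 3.20 kg·m/s.

35.9 ± 3.20 kg·m/s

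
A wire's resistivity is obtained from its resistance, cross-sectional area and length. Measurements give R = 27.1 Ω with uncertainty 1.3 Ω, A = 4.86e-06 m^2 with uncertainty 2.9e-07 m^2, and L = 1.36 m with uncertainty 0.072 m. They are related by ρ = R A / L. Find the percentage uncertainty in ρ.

9.31%

Since ρ is a product/quotient, work with relative uncertainties:
  (1·δR/R)² = (1×0.0480)² = 0.00230;  (1·δA/A)² = (1×0.0597)² = 0.00356;  (-1·δL/L)² = (-1×0.0529)² = 0.00280
δρ/ρ = √(0.00866) = 0.0931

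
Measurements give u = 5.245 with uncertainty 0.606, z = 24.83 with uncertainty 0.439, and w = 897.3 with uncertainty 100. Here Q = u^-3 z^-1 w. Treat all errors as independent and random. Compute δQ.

Q is a product of powers, so relative uncertainties combine in quadrature:
  (-3·δu/u)² = (-3×0.116)² = 0.120;  (-1·δz/z)² = (-1×0.0177)² = 0.000313;  (1·δw/w)² = (1×0.111)² = 0.0124
δQ/Q = √(0.133) = 0.365
Q = 0.2505, so δQ = 0.365 × 0.2505 = 0.0913.

0.0913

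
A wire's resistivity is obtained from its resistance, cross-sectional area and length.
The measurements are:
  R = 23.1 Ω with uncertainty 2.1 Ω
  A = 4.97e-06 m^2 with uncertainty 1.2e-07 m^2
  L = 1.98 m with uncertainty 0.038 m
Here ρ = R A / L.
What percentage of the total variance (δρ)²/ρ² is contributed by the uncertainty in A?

(δρ/ρ)² = (1·δR/R)² + (1·δA/A)² + (-1·δL/L)²
  R term: (1×0.0909)² = 0.00826
  A term: (1×0.0241)² = 0.000583
  L term: (-1×0.0192)² = 0.000368
Total = 0.00922. Share from A = 0.000583/0.00922 = 0.0633.

6.33%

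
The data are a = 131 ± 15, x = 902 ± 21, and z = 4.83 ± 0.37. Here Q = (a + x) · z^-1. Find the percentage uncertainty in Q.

8.06%

Let u = a + x = 1030. δu = √(δa² + δx²) = √(225 + 441) = 25.8, so δu/u = 0.0250.
Q is then a monomial in u, z:
δQ/Q = √((δu/u)² + (-1·δz/z)²) = √(0.000624 + 0.00587) = 0.0806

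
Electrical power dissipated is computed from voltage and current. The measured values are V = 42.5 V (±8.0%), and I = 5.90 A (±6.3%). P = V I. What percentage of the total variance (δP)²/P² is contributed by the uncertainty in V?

(δP/P)² = (1·δV/V)² + (1·δI/I)²
  V term: (1×0.0800)² = 0.00640
  I term: (1×0.0630)² = 0.00397
Total = 0.0104. Share from V = 0.00640/0.0104 = 0.617.

61.7%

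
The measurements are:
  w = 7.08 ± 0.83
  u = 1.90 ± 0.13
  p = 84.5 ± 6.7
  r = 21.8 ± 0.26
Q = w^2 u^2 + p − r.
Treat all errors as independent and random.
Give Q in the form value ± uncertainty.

Let h = w^2·u^2 = 181. δh/h = √((2·δw/w)² + (2·δu/u)²) = √(0.0550 + 0.0187) = 0.271, so δh = 49.1.
Q = h + p − r: δQ = √(δh² + δp² + δr²) = √(2410 + 44.9 + 0.0676) = 49.6
Q = 244.

244 ± 49.6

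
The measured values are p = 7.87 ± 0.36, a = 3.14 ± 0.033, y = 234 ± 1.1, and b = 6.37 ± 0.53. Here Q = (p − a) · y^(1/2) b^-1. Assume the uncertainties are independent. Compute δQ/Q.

0.113

Let u = p − a = 4.73. δu = √(δp² + δa²) = √(0.130 + 0.00109) = 0.362, so δu/u = 0.0764.
Q is then a monomial in u, y, b:
δQ/Q = √((δu/u)² + (½·δy/y)² + (-1·δb/b)²) = √(0.00584 + 5.52e-06 + 0.00692) = 0.113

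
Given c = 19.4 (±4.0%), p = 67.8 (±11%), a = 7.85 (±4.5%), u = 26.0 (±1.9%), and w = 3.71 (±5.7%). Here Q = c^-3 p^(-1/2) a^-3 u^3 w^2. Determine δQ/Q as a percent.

22.8%

For a monomial Q ∝ c^-3, p^(-1/2), a^-3, u^3, w^2, fractional errors add in quadrature:
  (-3·δc/c)² = (-3×0.0400)² = 0.0144;  (−½·δp/p)² = (-0.5×0.110)² = 0.00302;  (-3·δa/a)² = (-3×0.0450)² = 0.0182;  (3·δu/u)² = (3×0.0190)² = 0.00325;  (2·δw/w)² = (2×0.0570)² = 0.0130
δQ/Q = √(0.0519) = 0.228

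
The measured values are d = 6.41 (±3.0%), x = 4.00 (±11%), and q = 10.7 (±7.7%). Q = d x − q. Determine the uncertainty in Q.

3.04

Let p = d·x = 25.6. δp/p = √((1·δd/d)² + (1·δx/x)²) = √(0.000900 + 0.0121) = 0.114, so δp = 2.92.
Q = p − q: δQ = √(δp² + δq²) = √(8.55 + 0.679) = 3.04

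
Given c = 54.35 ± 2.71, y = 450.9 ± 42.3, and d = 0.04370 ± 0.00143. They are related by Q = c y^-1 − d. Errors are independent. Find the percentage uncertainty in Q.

16.8%

Let p = c·y^-1 = 0.1205. δp/p = √((1·δc/c)² + (-1·δy/y)²) = √(0.00249 + 0.00880) = 0.106, so δp = 0.0128.
Q = p − d: δQ = √(δp² + δd²) = √(0.000164 + 2.04e-06) = 0.0129
Q = 0.07684, so δQ/Q = 0.0129/0.07684 = 0.168.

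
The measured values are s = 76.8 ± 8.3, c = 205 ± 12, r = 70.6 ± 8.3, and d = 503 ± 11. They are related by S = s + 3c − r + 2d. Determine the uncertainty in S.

Absolute uncertainties add in quadrature for a linear combination:
  (δs)² = 68.9;  (3·δc)² = 1300;  (δr)² = 68.9;  (2·δd)² = 484
δS = √(1920) = 43.8

43.8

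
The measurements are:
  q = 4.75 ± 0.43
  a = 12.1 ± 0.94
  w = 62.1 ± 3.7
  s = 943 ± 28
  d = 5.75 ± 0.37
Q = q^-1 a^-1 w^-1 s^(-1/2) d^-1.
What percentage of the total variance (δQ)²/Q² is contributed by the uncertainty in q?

37.0%

(δQ/Q)² = (-1·δq/q)² + (-1·δa/a)² + (-1·δw/w)² + (−½·δs/s)² + (-1·δd/d)²
  q term: (-1×0.0905)² = 0.00820
  a term: (-1×0.0777)² = 0.00604
  w term: (-1×0.0596)² = 0.00355
  s term: (-0.5×0.0297)² = 0.000220
  d term: (-1×0.0643)² = 0.00414
Total = 0.0221. Share from q = 0.00820/0.0221 = 0.370.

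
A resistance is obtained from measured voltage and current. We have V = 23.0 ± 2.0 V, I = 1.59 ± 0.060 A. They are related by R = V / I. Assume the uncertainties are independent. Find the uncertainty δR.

1.37 Ω

Relative error in a monomial: (δR/R)² = Σ (nᵢ · δxᵢ/xᵢ)².
  (1·δV/V)² = (1×0.0870)² = 0.00756;  (-1·δI/I)² = (-1×0.0377)² = 0.00142
δR/R = √(0.00899) = 0.0948
R = 14.5 Ω, so δR = 0.0948 × 14.5 = 1.37 Ω.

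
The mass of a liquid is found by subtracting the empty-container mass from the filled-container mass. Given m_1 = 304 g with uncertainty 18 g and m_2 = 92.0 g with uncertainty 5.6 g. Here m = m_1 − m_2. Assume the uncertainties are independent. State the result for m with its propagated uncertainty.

Each term contributes (cᵢ δxᵢ)² to (δm)²:
  (δm_1)² = 324;  (δm_2)² = 31.4
δm = √(355) = 18.9 g
m = 212 g.

212 ± 18.9 g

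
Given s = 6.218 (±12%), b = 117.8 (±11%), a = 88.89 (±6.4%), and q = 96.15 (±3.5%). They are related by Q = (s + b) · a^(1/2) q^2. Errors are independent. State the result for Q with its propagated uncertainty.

Let u = s + b = 124.0. δu = √(δs² + δb²) = √(0.557 + 168) = 13.0, so δu/u = 0.105.
Q is then a monomial in u, a, q:
δQ/Q = √((δu/u)² + (½·δa/a)² + (2·δq/q)²) = √(0.0110 + 0.00102 + 0.00490) = 0.130
Q = 1.081e+07, so δQ = 0.130 × 1.081e+07 = 1.4e+06.

(1.081 ± 0.140) × 10^7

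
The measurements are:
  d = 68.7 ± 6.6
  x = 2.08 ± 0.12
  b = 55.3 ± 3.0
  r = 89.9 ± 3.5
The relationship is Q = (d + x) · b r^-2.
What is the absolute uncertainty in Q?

0.0644

Let u = d + x = 70.8. δu = √(δd² + δx²) = √(43.6 + 0.0144) = 6.60, so δu/u = 0.0933.
Q is then a monomial in u, b, r:
δQ/Q = √((δu/u)² + (1·δb/b)² + (-2·δr/r)²) = √(0.00870 + 0.00294 + 0.00606) = 0.133
Q = 0.484, so δQ = 0.133 × 0.484 = 0.0644.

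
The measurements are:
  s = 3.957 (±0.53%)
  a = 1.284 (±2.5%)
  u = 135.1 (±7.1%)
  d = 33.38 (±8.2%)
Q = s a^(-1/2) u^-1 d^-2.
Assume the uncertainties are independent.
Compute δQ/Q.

0.179

For a monomial Q ∝ s, a^(-1/2), u^-1, d^-2, fractional errors add in quadrature:
  (1·δs/s)² = (1×0.00530)² = 2.81e-05;  (−½·δa/a)² = (-0.5×0.0250)² = 0.000156;  (-1·δu/u)² = (-1×0.0710)² = 0.00504;  (-2·δd/d)² = (-2×0.0820)² = 0.0269
δQ/Q = √(0.0321) = 0.179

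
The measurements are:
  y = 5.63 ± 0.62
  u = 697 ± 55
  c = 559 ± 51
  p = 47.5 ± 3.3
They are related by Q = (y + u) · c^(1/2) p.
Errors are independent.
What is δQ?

Let w = y + u = 703. δw = √(δy² + δu²) = √(0.384 + 3020) = 55.0, so δw/w = 0.0783.
Q is then a monomial in w, c, p:
δQ/Q = √((δw/w)² + (½·δc/c)² + (1·δp/p)²) = √(0.00613 + 0.00208 + 0.00483) = 0.114
Q = 7.89e+05, so δQ = 0.114 × 7.89e+05 = 90100.

90100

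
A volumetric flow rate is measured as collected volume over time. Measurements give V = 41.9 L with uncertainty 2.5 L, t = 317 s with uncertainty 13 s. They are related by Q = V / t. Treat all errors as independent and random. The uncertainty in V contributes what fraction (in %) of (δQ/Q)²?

(δQ/Q)² = (1·δV/V)² + (-1·δt/t)²
  V term: (1×0.0597)² = 0.00356
  t term: (-1×0.0410)² = 0.00168
Total = 0.00524. Share from V = 0.00356/0.00524 = 0.679.

67.9%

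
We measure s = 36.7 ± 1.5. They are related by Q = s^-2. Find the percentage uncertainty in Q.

8.17%

Q is a product of powers, so relative uncertainties combine in quadrature:
  (-2·δs/s)² = (-2×0.0409)² = 0.00668
δQ/Q = √(0.00668) = 0.0817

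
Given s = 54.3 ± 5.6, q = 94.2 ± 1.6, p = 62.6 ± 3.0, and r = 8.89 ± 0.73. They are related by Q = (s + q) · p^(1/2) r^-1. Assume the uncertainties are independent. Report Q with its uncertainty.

132 ± 12.4

Let u = s + q = 148. δu = √(δs² + δq²) = √(31.4 + 2.56) = 5.82, so δu/u = 0.0392.
Q is then a monomial in u, p, r:
δQ/Q = √((δu/u)² + (½·δp/p)² + (-1·δr/r)²) = √(0.00154 + 0.000574 + 0.00674) = 0.0941
Q = 132, so δQ = 0.0941 × 132 = 12.4.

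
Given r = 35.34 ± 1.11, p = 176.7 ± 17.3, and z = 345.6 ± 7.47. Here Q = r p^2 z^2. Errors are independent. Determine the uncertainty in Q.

2.67e+10

Q is a product of powers, so relative uncertainties combine in quadrature:
  (1·δr/r)² = (1×0.0314)² = 0.000987;  (2·δp/p)² = (2×0.0979)² = 0.0383;  (2·δz/z)² = (2×0.0216)² = 0.00187
δQ/Q = √(0.0412) = 0.203
Q = 1.318e+11, so δQ = 0.203 × 1.318e+11 = 2.67e+10.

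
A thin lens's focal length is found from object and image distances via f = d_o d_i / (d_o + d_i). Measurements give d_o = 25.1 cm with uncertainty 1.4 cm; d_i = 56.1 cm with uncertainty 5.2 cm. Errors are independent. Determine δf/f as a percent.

4.80%

∂f/∂d_o = (d_i/(d_o+d_i))² = 0.477;  ∂f/∂d_i = (d_o/(d_o+d_i))² = 0.0956
δf = √((∂f/∂d_o · δd_o)² + (∂f/∂d_i · δd_i)²) = √(0.447 + 0.247) = 0.833 cm
f = 17.3 cm, so δf/f = 0.833/17.3 = 0.0480.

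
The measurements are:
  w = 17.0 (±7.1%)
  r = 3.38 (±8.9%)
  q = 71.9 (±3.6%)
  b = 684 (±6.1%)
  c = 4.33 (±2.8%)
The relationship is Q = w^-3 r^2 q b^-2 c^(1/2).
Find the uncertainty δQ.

Relative error in a monomial: (δQ/Q)² = Σ (nᵢ · δxᵢ/xᵢ)².
  (-3·δw/w)² = (-3×0.0710)² = 0.0454;  (2·δr/r)² = (2×0.0890)² = 0.0317;  (1·δq/q)² = (1×0.0360)² = 0.00130;  (-2·δb/b)² = (-2×0.0610)² = 0.0149;  (½·δc/c)² = (0.5×0.0280)² = 0.000196
δQ/Q = √(0.0934) = 0.306
Q = 7.44e-07, so δQ = 0.306 × 7.44e-07 = 2.27e-07.

2.27e-07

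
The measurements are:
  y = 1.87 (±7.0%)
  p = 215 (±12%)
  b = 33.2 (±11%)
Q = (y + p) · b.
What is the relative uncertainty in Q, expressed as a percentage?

16.2%

Let u = y + p = 217. δu = √(δy² + δp²) = √(0.0171 + 666) = 25.8, so δu/u = 0.119.
Q is then a monomial in u, b:
δQ/Q = √((δu/u)² + (1·δb/b)²) = √(0.0142 + 0.0121) = 0.162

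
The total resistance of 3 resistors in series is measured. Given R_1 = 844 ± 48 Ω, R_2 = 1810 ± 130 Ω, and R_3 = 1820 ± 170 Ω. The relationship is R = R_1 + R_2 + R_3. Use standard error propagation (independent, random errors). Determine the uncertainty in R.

Each term contributes (cᵢ δxᵢ)² to (δR)²:
  (δR_1)² = 2300;  (δR_2)² = 16900;  (δR_3)² = 28900
δR = √(48100) = 219 Ω

219 Ω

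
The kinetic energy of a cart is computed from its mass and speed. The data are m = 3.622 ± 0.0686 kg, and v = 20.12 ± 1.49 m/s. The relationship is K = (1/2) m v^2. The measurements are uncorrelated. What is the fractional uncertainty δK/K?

Each factor contributes (exponent × relative error)² to (δK/K)²:
  (1·δm/m)² = (1×0.0189)² = 0.000359;  (2·δv/v)² = (2×0.0741)² = 0.0219
δK/K = √(0.0223) = 0.149

0.149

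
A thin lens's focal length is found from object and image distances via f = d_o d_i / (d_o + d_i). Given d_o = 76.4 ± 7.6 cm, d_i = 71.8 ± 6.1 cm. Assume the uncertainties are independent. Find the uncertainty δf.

∂f/∂d_o = (d_i/(d_o+d_i))² = 0.235;  ∂f/∂d_i = (d_o/(d_o+d_i))² = 0.266
δf = √((∂f/∂d_o · δd_o)² + (∂f/∂d_i · δd_i)²) = √(3.18 + 2.63) = 2.41 cm

2.41 cm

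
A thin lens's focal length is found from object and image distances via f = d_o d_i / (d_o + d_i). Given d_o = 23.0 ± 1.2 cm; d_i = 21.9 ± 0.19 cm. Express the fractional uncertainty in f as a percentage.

2.58%

∂f/∂d_o = (d_i/(d_o+d_i))² = 0.238;  ∂f/∂d_i = (d_o/(d_o+d_i))² = 0.262
δf = √((∂f/∂d_o · δd_o)² + (∂f/∂d_i · δd_i)²) = √(0.0815 + 0.00249) = 0.290 cm
f = 11.2 cm, so δf/f = 0.290/11.2 = 0.0258.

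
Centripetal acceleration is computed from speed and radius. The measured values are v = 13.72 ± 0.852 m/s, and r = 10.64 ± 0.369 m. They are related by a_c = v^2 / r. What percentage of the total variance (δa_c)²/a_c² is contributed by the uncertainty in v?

(δa_c/a_c)² = (2·δv/v)² + (-1·δr/r)²
  v term: (2×0.0621)² = 0.0154
  r term: (-1×0.0347)² = 0.00120
Total = 0.0166. Share from v = 0.0154/0.0166 = 0.928.

92.8%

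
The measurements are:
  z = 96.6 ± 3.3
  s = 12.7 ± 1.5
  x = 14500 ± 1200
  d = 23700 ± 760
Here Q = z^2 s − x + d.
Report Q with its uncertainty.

(1.28 ± 0.162) × 10^5

Let p = z^2·s = 1.19e+05. δp/p = √((2·δz/z)² + (1·δs/s)²) = √(0.00467 + 0.0140) = 0.136, so δp = 16200.
Q = p − x + d: δQ = √(δp² + δx² + δd²) = √(2.61e+08 + 1.44e+06 + 5.78e+05) = 16200
Q = 1.28e+05.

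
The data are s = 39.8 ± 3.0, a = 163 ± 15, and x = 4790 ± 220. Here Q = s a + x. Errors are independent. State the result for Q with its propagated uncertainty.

Let p = s·a = 6490. δp/p = √((1·δs/s)² + (1·δa/a)²) = √(0.00568 + 0.00847) = 0.119, so δp = 772.
Q = p + x: δQ = √(δp² + δx²) = √(5.96e+05 + 48400) = 802
Q = 11300.

11300 ± 802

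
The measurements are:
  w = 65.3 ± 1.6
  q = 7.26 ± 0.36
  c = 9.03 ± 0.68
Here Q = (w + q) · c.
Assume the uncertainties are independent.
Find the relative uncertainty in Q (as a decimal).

0.0786

Let u = w + q = 72.6. δu = √(δw² + δq²) = √(2.56 + 0.130) = 1.64, so δu/u = 0.0226.
Q is then a monomial in u, c:
δQ/Q = √((δu/u)² + (1·δc/c)²) = √(0.000511 + 0.00567) = 0.0786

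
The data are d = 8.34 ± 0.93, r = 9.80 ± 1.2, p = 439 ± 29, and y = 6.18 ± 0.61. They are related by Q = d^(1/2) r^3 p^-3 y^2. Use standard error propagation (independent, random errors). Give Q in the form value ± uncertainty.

0.00123 ± 0.000571

Relative error in a monomial: (δQ/Q)² = Σ (nᵢ · δxᵢ/xᵢ)².
  (½·δd/d)² = (0.5×0.112)² = 0.00311;  (3·δr/r)² = (3×0.122)² = 0.135;  (-3·δp/p)² = (-3×0.0661)² = 0.0393;  (2·δy/y)² = (2×0.0987)² = 0.0390
δQ/Q = √(0.216) = 0.465
Q = 0.00123, so δQ = 0.465 × 0.00123 = 0.000571.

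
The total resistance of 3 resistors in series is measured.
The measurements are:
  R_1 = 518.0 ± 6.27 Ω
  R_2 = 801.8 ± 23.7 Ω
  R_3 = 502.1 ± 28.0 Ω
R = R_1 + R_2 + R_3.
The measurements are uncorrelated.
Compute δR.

37.2 Ω

Each term contributes (cᵢ δxᵢ)² to (δR)²:
  (δR_1)² = 39.3;  (δR_2)² = 562;  (δR_3)² = 784
δR = √(1390) = 37.2 Ω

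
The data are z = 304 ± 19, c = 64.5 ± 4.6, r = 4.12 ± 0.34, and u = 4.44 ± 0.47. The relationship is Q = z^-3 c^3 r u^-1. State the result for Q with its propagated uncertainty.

0.00886 ± 0.00279

For a monomial Q ∝ z^-3, c^3, r, u^-1, fractional errors add in quadrature:
  (-3·δz/z)² = (-3×0.0625)² = 0.0352;  (3·δc/c)² = (3×0.0713)² = 0.0458;  (1·δr/r)² = (1×0.0825)² = 0.00681;  (-1·δu/u)² = (-1×0.106)² = 0.0112
δQ/Q = √(0.0989) = 0.315
Q = 0.00886, so δQ = 0.315 × 0.00886 = 0.00279.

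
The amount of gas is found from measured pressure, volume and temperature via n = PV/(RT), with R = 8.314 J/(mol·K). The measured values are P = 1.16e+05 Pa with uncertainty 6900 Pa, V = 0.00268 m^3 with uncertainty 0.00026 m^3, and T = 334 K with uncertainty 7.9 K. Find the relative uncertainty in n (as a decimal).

Since n is a product/quotient, work with relative uncertainties:
  (1·δP/P)² = (1×0.0595)² = 0.00354;  (1·δV/V)² = (1×0.0970)² = 0.00941;  (-1·δT/T)² = (-1×0.0237)² = 0.000559
δn/n = √(0.0135) = 0.116

0.116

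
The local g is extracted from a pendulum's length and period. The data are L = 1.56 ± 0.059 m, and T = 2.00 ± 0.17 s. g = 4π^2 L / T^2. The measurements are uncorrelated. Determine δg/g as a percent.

For a monomial g ∝ L, T^-2, fractional errors add in quadrature:
  (1·δL/L)² = (1×0.0378)² = 0.00143;  (-2·δT/T)² = (-2×0.0850)² = 0.0289
δg/g = √(0.0303) = 0.174

17.4%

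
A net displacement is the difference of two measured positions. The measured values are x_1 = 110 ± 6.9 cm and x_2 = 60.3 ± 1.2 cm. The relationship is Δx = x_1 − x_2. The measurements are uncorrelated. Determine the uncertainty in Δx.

7.00 cm

Δx is a linear combination, so absolute uncertainties add in quadrature:
  (δx_1)² = 47.6;  (δx_2)² = 1.44
δΔx = √(49.1) = 7.00 cm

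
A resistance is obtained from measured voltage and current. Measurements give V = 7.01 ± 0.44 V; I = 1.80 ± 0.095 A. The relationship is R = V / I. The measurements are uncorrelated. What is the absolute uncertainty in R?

0.319 Ω

Products/powers → add relative errors in quadrature, weighted by exponent:
  (1·δV/V)² = (1×0.0628)² = 0.00394;  (-1·δI/I)² = (-1×0.0528)² = 0.00279
δR/R = √(0.00673) = 0.0820
R = 3.89 Ω, so δR = 0.0820 × 3.89 = 0.319 Ω.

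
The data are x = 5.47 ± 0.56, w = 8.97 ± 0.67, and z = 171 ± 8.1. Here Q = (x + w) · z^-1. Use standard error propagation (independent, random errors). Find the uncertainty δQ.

Let u = x + w = 14.4. δu = √(δx² + δw²) = √(0.314 + 0.449) = 0.873, so δu/u = 0.0605.
Q is then a monomial in u, z:
δQ/Q = √((δu/u)² + (-1·δz/z)²) = √(0.00366 + 0.00224) = 0.0768
Q = 0.0844, so δQ = 0.0768 × 0.0844 = 0.00649.

0.00649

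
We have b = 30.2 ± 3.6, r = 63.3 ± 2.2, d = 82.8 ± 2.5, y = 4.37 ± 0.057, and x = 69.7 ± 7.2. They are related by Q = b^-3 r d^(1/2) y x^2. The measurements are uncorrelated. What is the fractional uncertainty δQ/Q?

Each factor contributes (exponent × relative error)² to (δQ/Q)²:
  (-3·δb/b)² = (-3×0.119)² = 0.128;  (1·δr/r)² = (1×0.0348)² = 0.00121;  (½·δd/d)² = (0.5×0.0302)² = 0.000228;  (1·δy/y)² = (1×0.0130)² = 0.000170;  (2·δx/x)² = (2×0.103)² = 0.0427
δQ/Q = √(0.172) = 0.415

0.415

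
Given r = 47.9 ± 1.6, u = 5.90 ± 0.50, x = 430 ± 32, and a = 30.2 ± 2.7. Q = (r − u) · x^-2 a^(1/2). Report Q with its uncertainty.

0.00125 ± 0.000200

Let w = r − u = 42.0. δw = √(δr² + δu²) = √(2.56 + 0.250) = 1.68, so δw/w = 0.0399.
Q is then a monomial in w, x, a:
δQ/Q = √((δw/w)² + (-2·δx/x)² + (½·δa/a)²) = √(0.00159 + 0.0222 + 0.00200) = 0.160
Q = 0.00125, so δQ = 0.160 × 0.00125 = 0.000200.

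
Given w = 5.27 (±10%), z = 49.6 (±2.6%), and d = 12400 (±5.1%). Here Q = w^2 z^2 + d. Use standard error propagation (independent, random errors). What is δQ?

Let p = w^2·z^2 = 68300. δp/p = √((2·δw/w)² + (2·δz/z)²) = √(0.0400 + 0.00270) = 0.207, so δp = 14100.
Q = p + d: δQ = √(δp² + δd²) = √(1.99e+08 + 4e+05) = 14100

14100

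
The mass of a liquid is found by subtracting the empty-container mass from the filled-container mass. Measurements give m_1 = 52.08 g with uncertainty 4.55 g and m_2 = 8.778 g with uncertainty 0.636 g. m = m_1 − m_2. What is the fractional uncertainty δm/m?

Absolute uncertainties add in quadrature for a linear combination:
  (δm_1)² = 20.7;  (δm_2)² = 0.404
δm = √(21.1) = 4.59 g
m = 43.30 g, so δm/m = 4.59/43.30 = 0.106.

0.106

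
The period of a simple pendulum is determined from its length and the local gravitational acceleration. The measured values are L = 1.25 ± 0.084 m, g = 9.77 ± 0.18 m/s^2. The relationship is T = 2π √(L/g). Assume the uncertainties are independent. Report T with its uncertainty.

2.25 ± 0.0783 s

T is a product of powers, so relative uncertainties combine in quadrature:
  (½·δL/L)² = (0.5×0.0672)² = 0.00113;  (−½·δg/g)² = (-0.5×0.0184)² = 8.49e-05
δT/T = √(0.00121) = 0.0348
T = 2.25 s, so δT = 0.0348 × 2.25 = 0.0783 s.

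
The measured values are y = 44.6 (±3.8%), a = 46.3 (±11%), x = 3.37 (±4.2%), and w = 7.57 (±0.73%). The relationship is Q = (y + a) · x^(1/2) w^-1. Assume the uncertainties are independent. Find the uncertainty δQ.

1.39

Let u = y + a = 90.9. δu = √(δy² + δa²) = √(2.87 + 25.9) = 5.37, so δu/u = 0.0590.
Q is then a monomial in u, x, w:
δQ/Q = √((δu/u)² + (½·δx/x)² + (-1·δw/w)²) = √(0.00349 + 0.000441 + 5.33e-05) = 0.0631
Q = 22.0, so δQ = 0.0631 × 22.0 = 1.39.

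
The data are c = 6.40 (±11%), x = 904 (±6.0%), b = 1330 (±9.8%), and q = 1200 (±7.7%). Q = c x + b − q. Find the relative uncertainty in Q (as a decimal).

0.125

Let p = c·x = 5790. δp/p = √((1·δc/c)² + (1·δx/x)²) = √(0.0121 + 0.00360) = 0.125, so δp = 725.
Q = p + b − q: δQ = √(δp² + δb² + δq²) = √(5.26e+05 + 17000 + 8540) = 742
Q = 5920, so δQ/Q = 742/5920 = 0.125.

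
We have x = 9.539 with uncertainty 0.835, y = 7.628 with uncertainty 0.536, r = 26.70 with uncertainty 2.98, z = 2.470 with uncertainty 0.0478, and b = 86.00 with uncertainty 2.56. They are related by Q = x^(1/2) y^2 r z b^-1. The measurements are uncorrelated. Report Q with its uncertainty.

Relative error in a monomial: (δQ/Q)² = Σ (nᵢ · δxᵢ/xᵢ)².
  (½·δx/x)² = (0.5×0.0875)² = 0.00192;  (2·δy/y)² = (2×0.0703)² = 0.0198;  (1·δr/r)² = (1×0.112)² = 0.0125;  (1·δz/z)² = (1×0.0194)² = 0.000375;  (-1·δb/b)² = (-1×0.0298)² = 0.000886
δQ/Q = √(0.0354) = 0.188
Q = 137.8, so δQ = 0.188 × 137.8 = 25.9.

137.8 ± 25.9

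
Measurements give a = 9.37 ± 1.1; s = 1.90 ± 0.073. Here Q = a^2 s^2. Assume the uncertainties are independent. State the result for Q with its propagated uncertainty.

For a monomial Q ∝ a^2, s^2, fractional errors add in quadrature:
  (2·δa/a)² = (2×0.117)² = 0.0551;  (2·δs/s)² = (2×0.0384)² = 0.00590
δQ/Q = √(0.0610) = 0.247
Q = 317, so δQ = 0.247 × 317 = 78.3.

317 ± 78.3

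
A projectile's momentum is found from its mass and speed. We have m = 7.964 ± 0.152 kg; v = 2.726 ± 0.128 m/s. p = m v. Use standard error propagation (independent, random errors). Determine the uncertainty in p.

Products/powers → add relative errors in quadrature, weighted by exponent:
  (1·δm/m)² = (1×0.0191)² = 0.000364;  (1·δv/v)² = (1×0.0470)² = 0.00220
δp/p = √(0.00257) = 0.0507
p = 21.71 kg·m/s, so δp = 0.0507 × 21.71 = 1.10 kg·m/s.

1.10 kg·m/s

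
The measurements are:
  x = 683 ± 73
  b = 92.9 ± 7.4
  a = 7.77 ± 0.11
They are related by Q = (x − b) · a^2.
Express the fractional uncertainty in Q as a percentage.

Let u = x − b = 590. δu = √(δx² + δb²) = √(5330 + 54.8) = 73.4, so δu/u = 0.124.
Q is then a monomial in u, a:
δQ/Q = √((δu/u)² + (2·δa/a)²) = √(0.0155 + 0.000802) = 0.128

12.8%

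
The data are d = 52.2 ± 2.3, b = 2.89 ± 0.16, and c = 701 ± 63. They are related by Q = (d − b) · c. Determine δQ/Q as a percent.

10.1%

Let u = d − b = 49.3. δu = √(δd² + δb²) = √(5.29 + 0.0256) = 2.31, so δu/u = 0.0468.
Q is then a monomial in u, c:
δQ/Q = √((δu/u)² + (1·δc/c)²) = √(0.00219 + 0.00808) = 0.101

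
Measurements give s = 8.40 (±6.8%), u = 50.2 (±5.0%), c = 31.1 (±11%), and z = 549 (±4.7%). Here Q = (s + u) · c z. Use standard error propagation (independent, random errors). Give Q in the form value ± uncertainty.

(1.00 ± 0.127) × 10^6

Let w = s + u = 58.6. δw = √(δs² + δu²) = √(0.326 + 6.30) = 2.57, so δw/w = 0.0439.
Q is then a monomial in w, c, z:
δQ/Q = √((δw/w)² + (1·δc/c)² + (1·δz/z)²) = √(0.00193 + 0.0121 + 0.00221) = 0.127
Q = 1e+06, so δQ = 0.127 × 1e+06 = 1.27e+05.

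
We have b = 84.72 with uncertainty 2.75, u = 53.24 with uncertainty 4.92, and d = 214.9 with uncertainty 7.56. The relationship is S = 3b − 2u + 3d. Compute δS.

S is a linear combination, so absolute uncertainties add in quadrature:
  (3·δb)² = 68.1;  (2·δu)² = 96.8;  (3·δd)² = 514
δS = √(679) = 26.1

26.1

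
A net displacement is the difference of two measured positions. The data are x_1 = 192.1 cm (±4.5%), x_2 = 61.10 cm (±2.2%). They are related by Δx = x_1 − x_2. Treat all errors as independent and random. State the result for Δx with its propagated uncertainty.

Sums and differences: (δΔx)² = Σ (cᵢ δxᵢ)².
  (δx_1)² = 74.7;  (δx_2)² = 1.81
δΔx = √(76.5) = 8.75 cm
Δx = 131.0 cm.

131.0 ± 8.75 cm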